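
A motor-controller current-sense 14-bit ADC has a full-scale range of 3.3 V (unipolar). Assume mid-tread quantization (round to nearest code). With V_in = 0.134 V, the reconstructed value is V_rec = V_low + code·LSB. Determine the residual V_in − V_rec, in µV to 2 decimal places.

Step size: 3.3 V ÷ 2^14 = 201.42 µV.
Scaled input = 665.2897 LSBs, so code = 665.
V_rec = 0 + 665·0.000201416 = 0.13394165 V.
Error = 0.134 − 0.13394165 = 5.83496e-05 V = 58.35 µV.

58.35 µV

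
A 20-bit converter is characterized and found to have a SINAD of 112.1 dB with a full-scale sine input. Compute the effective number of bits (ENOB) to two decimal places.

18.33 bits

ENOB = (SINAD − 1.76) / 6.02 = (112.1 − 1.76)/6.02 = 18.329.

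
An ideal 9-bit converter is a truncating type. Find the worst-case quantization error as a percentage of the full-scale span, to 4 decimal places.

0.1953 %

Truncating → worst-case error = 1 LSB = V_FS/2^9, so 100/512 = 0.195312 % of full scale.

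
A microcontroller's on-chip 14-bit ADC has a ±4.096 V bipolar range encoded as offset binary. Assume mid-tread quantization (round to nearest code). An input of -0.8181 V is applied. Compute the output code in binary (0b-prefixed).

code 0b1100110011100 (decimal 6556)

Full-scale span = 8.192 V; LSB = 8.192/2^14 = 0.500 mV.
(V_in − V_low)/LSB = (-0.8181 − (−4.096)) / 0.0005 = 6555.800.
So the output code is 6556.
In binary (0b-prefixed): 0b1100110011100.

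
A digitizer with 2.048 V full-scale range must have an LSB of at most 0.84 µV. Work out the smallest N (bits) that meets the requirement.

Number of steps required ≥ 2.048 V / 0.84 µV = 2438095.24.
Need 2^N ≥ 2438095.24; 2^21 = 2097152, 2^22 = 4194304.
Minimum N = 22.

22 bits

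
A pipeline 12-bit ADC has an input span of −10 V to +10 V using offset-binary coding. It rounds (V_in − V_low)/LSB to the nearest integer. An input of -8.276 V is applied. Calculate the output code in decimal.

code 353

With 4096 levels over 20 V, one step is 4.883 mV.
Input sits at 353.075 steps above V_low.
round(353.075) = 353.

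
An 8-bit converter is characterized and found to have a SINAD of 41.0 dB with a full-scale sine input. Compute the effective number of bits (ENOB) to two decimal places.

ENOB = (SINAD − 1.76) / 6.02 = (41.0 − 1.76)/6.02 = 6.518.

6.52 bits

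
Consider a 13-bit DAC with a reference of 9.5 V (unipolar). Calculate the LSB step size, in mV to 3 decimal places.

1.160 mV

Full-scale span = 9.5 V.
LSB = 9.5 / 2^13 = 9.5 / 8192 = 0.00115967 V = 1.160 mV.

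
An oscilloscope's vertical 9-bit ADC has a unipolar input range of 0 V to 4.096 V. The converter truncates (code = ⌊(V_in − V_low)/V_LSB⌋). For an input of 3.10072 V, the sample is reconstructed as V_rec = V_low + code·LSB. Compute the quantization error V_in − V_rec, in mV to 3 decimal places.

4.720 mV

One LSB is 4.096 V / 512 = 8.000 mV.
(3.10072 − 0)/0.008 = 387.5900; ⌊·⌋ gives code 387.
Reconstructed: 3.096 V.
V_in − V_rec = 0.00472 V = 4.720 mV.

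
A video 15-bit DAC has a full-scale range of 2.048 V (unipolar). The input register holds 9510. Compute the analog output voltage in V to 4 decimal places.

LSB = 2.048 V / 2^15 = 62.50 µV.
V_out = 0 + 9510 × 6.25e-05 V = 0.594375 V.

0.5944 V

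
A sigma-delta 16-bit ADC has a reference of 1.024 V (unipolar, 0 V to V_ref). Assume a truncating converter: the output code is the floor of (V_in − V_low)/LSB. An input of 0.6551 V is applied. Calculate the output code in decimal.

code 41926

With 65536 levels over 1.024 V, one step is 15.62 µV.
Input sits at 41926.400 steps above V_low.
Floor → code 41926.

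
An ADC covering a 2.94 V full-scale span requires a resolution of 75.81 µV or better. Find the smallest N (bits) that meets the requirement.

16 bits

Number of steps required ≥ 2.94 V / 75.81 µV = 38781.16.
Need 2^N ≥ 38781.16; 2^15 = 32768, 2^16 = 65536.
Minimum N = 16.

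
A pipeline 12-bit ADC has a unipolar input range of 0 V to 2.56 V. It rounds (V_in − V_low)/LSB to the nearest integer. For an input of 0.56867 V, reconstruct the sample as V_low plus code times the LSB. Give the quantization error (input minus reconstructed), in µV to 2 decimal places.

-80.00 µV

One LSB is 2.56 V / 4096 = 0.625 mV.
Scaled input = 909.8720 LSBs, so code = 910.
Reconstructed: 0.56875 V.
Error = 0.56867 − 0.56875 = -8e-05 V = -80.00 µV.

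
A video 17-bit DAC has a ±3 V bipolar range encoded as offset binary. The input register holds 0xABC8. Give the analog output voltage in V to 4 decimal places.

LSB = 6 V / 2^17 = 45.78 µV.
Code 0xABC8 = 43976 decimal.
V_out = (−3) + 43976 × 4.57764e-05 V = -0.986938 V.

-0.9869 V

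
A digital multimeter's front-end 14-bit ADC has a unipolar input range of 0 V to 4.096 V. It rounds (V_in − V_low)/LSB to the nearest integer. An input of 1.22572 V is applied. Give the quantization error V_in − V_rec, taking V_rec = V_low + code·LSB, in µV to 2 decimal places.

One LSB is 4.096 V / 16384 = 250.00 µV.
(1.22572 − 0)/0.00025 = 4902.8800; round gives code 4903.
Code 4903 maps back to 0 + 4903×0.00025 V = 1.22575 V.
V_in − V_rec = -3e-05 V = -30.00 µV.

-30.00 µV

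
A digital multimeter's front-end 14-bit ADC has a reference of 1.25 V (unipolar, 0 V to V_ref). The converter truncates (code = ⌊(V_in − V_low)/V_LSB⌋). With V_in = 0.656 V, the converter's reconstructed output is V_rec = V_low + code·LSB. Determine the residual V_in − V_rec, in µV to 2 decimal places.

Step size: 1.25 V ÷ 2^14 = 76.29 µV.
(V_in − V_low)/LSB = (0.656 − 0)/7.62939e-05 = 8598.3232 → code 8598 (floor).
V_rec = 0 + 8598·7.62939e-05 = 0.65597534 V.
Error = 0.656 − 0.65597534 = 2.46582e-05 V = 24.66 µV.

24.66 µV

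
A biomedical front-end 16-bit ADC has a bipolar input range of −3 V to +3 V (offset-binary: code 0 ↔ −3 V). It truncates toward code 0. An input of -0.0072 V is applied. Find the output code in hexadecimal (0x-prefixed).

code 0x7FB1 (decimal 32689)

With 65536 levels over 6 V, one step is 91.55 µV.
Input sits at 32689.357 steps above V_low.
Floor → code 32689.
In hexadecimal (0x-prefixed): 0x7FB1.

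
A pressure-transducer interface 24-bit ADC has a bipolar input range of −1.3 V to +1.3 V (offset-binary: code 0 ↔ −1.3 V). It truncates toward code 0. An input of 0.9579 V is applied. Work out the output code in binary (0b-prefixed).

code 0b110111100101000011111001 (decimal 14569721)

LSB = 2.6 V / 16777216 = 0.15 µV.
(0.9579 − (−1.3)) / 1.54972e-07 = 14569721.541 LSBs.
Floor → code 14569721.
In binary (0b-prefixed): 0b110111100101000011111001.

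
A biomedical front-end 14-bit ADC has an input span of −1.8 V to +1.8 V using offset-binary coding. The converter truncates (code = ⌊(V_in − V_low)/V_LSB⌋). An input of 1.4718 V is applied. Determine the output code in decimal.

code 14890

Full-scale span = 3.6 V; LSB = 3.6/2^14 = 219.73 µV.
Input sits at 14890.325 steps above V_low.
So the output code is 14890.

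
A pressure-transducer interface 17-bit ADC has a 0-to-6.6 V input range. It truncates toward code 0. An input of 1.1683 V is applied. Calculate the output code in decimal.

code 23201

LSB = 6.6 V / 131072 = 50.35 µV.
(1.1683 − 0) / 5.0354e-05 = 23201.730 LSBs.
⌊·⌋(23201.730) = 23201.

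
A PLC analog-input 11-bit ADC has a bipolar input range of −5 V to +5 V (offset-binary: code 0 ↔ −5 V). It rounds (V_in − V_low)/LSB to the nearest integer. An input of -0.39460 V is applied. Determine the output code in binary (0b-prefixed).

code 0b1110101111 (decimal 943)

Full-scale span = 10 V; LSB = 10/2^11 = 4.883 mV.
(V_in − V_low)/LSB = (-0.39460 − (−5)) / 0.00488281 = 943.186.
So the output code is 943.
In binary (0b-prefixed): 0b1110101111.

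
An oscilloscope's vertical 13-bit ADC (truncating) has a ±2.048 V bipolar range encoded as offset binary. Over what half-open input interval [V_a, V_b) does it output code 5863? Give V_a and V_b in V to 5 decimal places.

LSB = 4.096/2^13 = 0.500 mV.
V_a = V_low + 5863·LSB = 0.8835 V; V_b = V_low + 5864·LSB = 0.884 V.

[0.88350 V, 0.88400 V)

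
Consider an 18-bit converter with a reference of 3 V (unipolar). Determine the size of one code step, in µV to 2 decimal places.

Full-scale span = 3 V.
LSB = 3 / 2^18 = 3 / 262144 = 1.14441e-05 V = 11.44 µV.

11.44 µV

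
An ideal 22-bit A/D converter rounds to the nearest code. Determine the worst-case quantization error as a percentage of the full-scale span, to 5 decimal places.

Rounding → worst-case error = ½ LSB = V_FS/2^23, so 100/8388608 = 1.19209e-05 % of full scale.

0.00001 %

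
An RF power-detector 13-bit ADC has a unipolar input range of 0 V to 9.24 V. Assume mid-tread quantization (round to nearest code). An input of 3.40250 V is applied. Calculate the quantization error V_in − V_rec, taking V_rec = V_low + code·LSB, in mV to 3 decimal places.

Step size: 9.24 V ÷ 2^13 = 1.128 mV.
Scaled input = 3016.5887 LSBs, so code = 3017.
V_rec = 0 + 3017·0.00112793 = 3.4029639 V.
Error = 3.40250 − 3.4029639 = -0.000463867 V = -0.464 mV.

-0.464 mV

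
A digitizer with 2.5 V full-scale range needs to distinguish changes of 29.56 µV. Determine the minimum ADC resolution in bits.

Number of steps required ≥ 2.5 V / 29.56 µV = 84573.75.
Need 2^N ≥ 84573.75; 2^16 = 65536, 2^17 = 131072.
Minimum N = 17.

17 bits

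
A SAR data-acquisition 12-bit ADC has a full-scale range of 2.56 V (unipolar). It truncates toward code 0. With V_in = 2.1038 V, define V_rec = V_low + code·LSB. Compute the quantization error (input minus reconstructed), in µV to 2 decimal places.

50.00 µV

Step size: 2.56 V ÷ 2^12 = 0.625 mV.
(2.1038 − 0)/0.000625 = 3366.0800; ⌊·⌋ gives code 3366.
Reconstructed: 2.10375 V.
V_in − V_rec = 5e-05 V = 50.00 µV.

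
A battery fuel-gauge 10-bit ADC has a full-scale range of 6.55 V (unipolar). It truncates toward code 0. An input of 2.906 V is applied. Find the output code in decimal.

LSB = 6.55 V / 1024 = 6.396 mV.
Input sits at 454.312 steps above V_low.
So the output code is 454.

code 454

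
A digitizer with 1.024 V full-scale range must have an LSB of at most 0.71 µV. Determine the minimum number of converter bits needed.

21 bits

Number of steps required ≥ 1.024 V / 0.71 µV = 1442253.52.
Need 2^N ≥ 1442253.52; 2^20 = 1048576, 2^21 = 2097152.
Minimum N = 21.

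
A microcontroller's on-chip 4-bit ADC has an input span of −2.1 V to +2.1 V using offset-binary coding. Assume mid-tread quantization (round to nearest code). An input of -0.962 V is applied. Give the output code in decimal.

code 4

Full-scale span = 4.2 V; LSB = 4.2/2^4 = 262.500 mV.
(V_in − V_low)/LSB = (-0.962 − (−2.1)) / 0.2625 = 4.335.
So the output code is 4.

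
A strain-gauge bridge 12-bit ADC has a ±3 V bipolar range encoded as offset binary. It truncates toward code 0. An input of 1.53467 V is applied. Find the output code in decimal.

Full-scale span = 6 V; LSB = 6/2^12 = 1.465 mV.
(1.53467 − (−3)) / 0.00146484 = 3095.668 LSBs.
Floor → code 3095.

code 3095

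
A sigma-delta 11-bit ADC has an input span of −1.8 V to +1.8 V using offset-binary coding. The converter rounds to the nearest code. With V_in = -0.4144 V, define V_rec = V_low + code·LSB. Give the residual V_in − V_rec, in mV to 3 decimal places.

Step size: 3.6 V ÷ 2^11 = 1.758 mV.
(-0.4144 − (−1.8))/0.00175781 = 788.2524; round gives code 788.
Reconstructed: -0.41484375 V.
V_in − V_rec = 0.00044375 V = 0.444 mV.

0.444 mV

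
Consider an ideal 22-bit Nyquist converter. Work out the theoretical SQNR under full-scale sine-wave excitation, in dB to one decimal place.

134.2 dB

SNR ≈ 6.02·N + 1.76 dB = 6.02·22 + 1.76 = 134.20 dB.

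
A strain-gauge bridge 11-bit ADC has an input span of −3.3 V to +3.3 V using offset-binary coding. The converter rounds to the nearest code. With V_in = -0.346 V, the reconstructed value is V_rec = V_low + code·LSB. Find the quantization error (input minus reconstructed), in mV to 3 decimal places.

-1.176 mV

LSB = 6.6/2^11 = 3.223 mV.
Scaled input = 916.6352 LSBs, so code = 917.
Code 917 maps back to (−3.3) + 917×0.00322266 V = -0.34482422 V.
V_in − V_rec = -0.00117578 V = -1.176 mV.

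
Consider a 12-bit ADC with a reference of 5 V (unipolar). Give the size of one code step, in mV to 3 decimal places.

Full-scale span = 5 V.
LSB = 5 / 2^12 = 5 / 4096 = 0.0012207 V = 1.221 mV.

1.221 mV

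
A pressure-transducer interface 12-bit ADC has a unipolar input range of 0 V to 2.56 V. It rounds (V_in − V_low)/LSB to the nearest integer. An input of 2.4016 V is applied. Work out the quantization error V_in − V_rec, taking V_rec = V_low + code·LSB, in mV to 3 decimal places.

Step size: 2.56 V ÷ 2^12 = 0.625 mV.
Scaled input = 3842.5600 LSBs, so code = 3843.
Code 3843 maps back to 0 + 3843×0.000625 V = 2.401875 V.
Difference: -0.000275 V → -0.275 mV.

-0.275 mV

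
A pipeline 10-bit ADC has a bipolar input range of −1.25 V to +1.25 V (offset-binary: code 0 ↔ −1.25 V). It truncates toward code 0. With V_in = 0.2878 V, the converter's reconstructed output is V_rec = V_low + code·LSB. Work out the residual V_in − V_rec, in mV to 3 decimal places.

2.155 mV

LSB = 2.5/2^10 = 2.441 mV.
(V_in − V_low)/LSB = (0.2878 − (−1.25))/0.00244141 = 629.8829 → code 629 (floor).
Reconstructed: 0.28564453 V.
V_in − V_rec = 0.00215547 V = 2.155 mV.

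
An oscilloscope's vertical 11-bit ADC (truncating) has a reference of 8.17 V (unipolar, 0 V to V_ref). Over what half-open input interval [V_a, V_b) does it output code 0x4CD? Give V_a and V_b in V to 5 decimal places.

[4.90280 V, 4.90679 V)

LSB = 8.17/2^11 = 3.989 mV.
Code 0x4CD = 1229 decimal.
V_a = V_low + 1229·LSB = 4.9028 V; V_b = V_low + 1230·LSB = 4.90679 V.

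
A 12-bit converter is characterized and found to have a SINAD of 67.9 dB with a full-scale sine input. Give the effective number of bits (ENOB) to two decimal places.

ENOB = (SINAD − 1.76) / 6.02 = (67.9 − 1.76)/6.02 = 10.987.

10.99 bits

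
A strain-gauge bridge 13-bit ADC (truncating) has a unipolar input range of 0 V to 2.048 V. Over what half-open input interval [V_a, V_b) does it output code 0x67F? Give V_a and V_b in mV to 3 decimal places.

LSB = 2.048/2^13 = 250.00 µV.
Code 0x67F = 1663 decimal.
V_a = V_low + 1663·LSB = 0.41575 V; V_b = V_low + 1664·LSB = 0.416 V.

[415.750 mV, 416.000 mV)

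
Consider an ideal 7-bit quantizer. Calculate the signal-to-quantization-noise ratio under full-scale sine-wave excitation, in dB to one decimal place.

43.9 dB

SNR ≈ 6.02·N + 1.76 dB = 6.02·7 + 1.76 = 43.90 dB.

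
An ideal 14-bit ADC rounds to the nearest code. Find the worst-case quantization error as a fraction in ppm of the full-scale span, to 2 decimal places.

Rounding → worst-case error = ½ LSB = V_FS/2^15, so 1e+06/32768 = 30.5176 ppm of full scale.

30.52 ppm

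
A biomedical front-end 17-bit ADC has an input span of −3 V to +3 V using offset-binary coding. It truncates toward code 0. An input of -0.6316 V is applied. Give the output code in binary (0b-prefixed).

With 131072 levels over 6 V, one step is 45.78 µV.
Input sits at 51738.487 steps above V_low.
So the output code is 51738.
In binary (0b-prefixed): 0b1100101000011010.

code 0b1100101000011010 (decimal 51738)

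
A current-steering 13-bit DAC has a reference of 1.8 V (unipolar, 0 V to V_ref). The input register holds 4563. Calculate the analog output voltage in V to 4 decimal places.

LSB = 1.8 V / 2^13 = 219.73 µV.
V_out = 0 + 4563 × 0.000219727 V = 1.00261 V.

1.0026 V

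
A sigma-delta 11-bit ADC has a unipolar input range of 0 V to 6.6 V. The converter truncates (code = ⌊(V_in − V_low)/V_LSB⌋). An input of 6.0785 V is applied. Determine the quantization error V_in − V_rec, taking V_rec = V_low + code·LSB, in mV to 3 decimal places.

Step size: 6.6 V ÷ 2^11 = 3.223 mV.
Scaled input = 1886.1770 LSBs, so code = 1886.
V_rec = 0 + 1886·0.00322266 = 6.0779297 V.
Difference: 0.000570312 V → 0.570 mV.

0.570 mV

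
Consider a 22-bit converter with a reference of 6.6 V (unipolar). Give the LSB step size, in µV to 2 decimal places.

1.57 µV

Full-scale span = 6.6 V.
LSB = 6.6 / 2^22 = 6.6 / 4194304 = 1.57356e-06 V = 1.57 µV.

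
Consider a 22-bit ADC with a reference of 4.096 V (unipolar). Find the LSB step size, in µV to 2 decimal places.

0.98 µV

Full-scale span = 4.096 V.
LSB = 4.096 / 2^22 = 4.096 / 4194304 = 9.76563e-07 V = 0.98 µV.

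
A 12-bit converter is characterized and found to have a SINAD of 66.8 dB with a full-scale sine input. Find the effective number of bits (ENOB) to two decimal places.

ENOB = (SINAD − 1.76) / 6.02 = (66.8 − 1.76)/6.02 = 10.804.

10.80 bits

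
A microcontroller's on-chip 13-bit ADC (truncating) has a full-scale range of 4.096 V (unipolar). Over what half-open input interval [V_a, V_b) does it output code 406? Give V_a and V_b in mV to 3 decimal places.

[203.000 mV, 203.500 mV)

LSB = 4.096/2^13 = 0.500 mV.
V_a = V_low + 406·LSB = 0.203 V; V_b = V_low + 407·LSB = 0.2035 V.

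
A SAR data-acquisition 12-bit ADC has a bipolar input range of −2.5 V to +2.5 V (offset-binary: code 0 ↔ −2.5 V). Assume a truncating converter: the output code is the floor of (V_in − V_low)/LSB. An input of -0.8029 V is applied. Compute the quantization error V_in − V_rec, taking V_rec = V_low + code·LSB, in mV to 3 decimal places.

0.323 mV

Step size: 5 V ÷ 2^12 = 1.221 mV.
(V_in − V_low)/LSB = (-0.8029 − (−2.5))/0.0012207 = 1390.2643 → code 1390 (floor).
V_rec = (−2.5) + 1390·0.0012207 = -0.80322266 V.
Error = -0.8029 − (−0.80322266) = 0.000322656 V = 0.323 mV.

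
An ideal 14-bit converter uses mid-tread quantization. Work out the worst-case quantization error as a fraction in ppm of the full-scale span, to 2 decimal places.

30.52 ppm

Rounding → worst-case error = ½ LSB = V_FS/2^15, so 1e+06/32768 = 30.5176 ppm of full scale.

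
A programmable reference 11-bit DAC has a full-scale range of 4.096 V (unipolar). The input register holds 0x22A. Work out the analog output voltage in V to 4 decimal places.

1.1080 V

LSB = 4.096 V / 2^11 = 2.000 mV.
Code 0x22A = 554 decimal.
V_out = 0 + 554 × 0.002 V = 1.108 V.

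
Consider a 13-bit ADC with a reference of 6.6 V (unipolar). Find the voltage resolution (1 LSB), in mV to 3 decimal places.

0.806 mV

Full-scale span = 6.6 V.
LSB = 6.6 / 2^13 = 6.6 / 8192 = 0.000805664 V = 0.806 mV.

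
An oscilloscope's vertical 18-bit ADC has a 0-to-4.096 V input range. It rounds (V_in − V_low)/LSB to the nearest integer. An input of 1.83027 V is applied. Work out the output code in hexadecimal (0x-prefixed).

code 0x1C991 (decimal 117137)

With 262144 levels over 4.096 V, one step is 15.62 µV.
(1.83027 − 0) / 1.5625e-05 = 117137.280 LSBs.
Round → code 117137.
In hexadecimal (0x-prefixed): 0x1C991.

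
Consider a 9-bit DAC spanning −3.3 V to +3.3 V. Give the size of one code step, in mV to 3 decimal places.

Full-scale span = 6.6 V.
LSB = 6.6 / 2^9 = 6.6 / 512 = 0.0128906 V = 12.891 mV.

12.891 mV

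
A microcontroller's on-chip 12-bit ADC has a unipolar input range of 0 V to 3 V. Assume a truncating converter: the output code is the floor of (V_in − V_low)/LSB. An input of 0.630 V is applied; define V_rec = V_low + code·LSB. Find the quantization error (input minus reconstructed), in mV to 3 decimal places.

One LSB is 3 V / 4096 = 0.732 mV.
(0.630 − 0)/0.000732422 = 860.1600; ⌊·⌋ gives code 860.
Code 860 maps back to 0 + 860×0.000732422 V = 0.62988281 V.
Difference: 0.000117187 V → 0.117 mV.

0.117 mV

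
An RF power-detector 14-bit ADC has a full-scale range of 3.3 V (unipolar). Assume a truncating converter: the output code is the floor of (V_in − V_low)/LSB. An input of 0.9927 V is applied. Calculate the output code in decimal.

code 4928

With 16384 levels over 3.3 V, one step is 201.42 µV.
(V_in − V_low)/LSB = (0.9927 − 0) / 0.000201416 = 4928.605.
Floor → code 4928.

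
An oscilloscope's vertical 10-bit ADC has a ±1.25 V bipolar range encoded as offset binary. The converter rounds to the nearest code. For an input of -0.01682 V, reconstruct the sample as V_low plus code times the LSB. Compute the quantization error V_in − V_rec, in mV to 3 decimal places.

One LSB is 2.5 V / 1024 = 2.441 mV.
(-0.01682 − (−1.25))/0.00244141 = 505.1105; round gives code 505.
V_rec = (−1.25) + 505·0.00244141 = -0.017089844 V.
V_in − V_rec = 0.000269844 V = 0.270 mV.

0.270 mV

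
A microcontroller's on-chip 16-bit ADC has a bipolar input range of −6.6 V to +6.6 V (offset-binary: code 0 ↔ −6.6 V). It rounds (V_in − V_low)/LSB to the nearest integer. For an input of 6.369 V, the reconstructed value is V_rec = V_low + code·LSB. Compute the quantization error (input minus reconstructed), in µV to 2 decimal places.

Step size: 13.2 V ÷ 2^16 = 201.42 µV.
(V_in − V_low)/LSB = (6.369 − (−6.6))/0.000201416 = 64389.1200 → code 64389 (round).
V_rec = (−6.6) + 64389·0.000201416 = 6.3689758 V.
Difference: 2.41699e-05 V → 24.17 µV.

24.17 µV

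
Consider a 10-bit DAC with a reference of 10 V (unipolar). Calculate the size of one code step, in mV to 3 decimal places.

Full-scale span = 10 V.
LSB = 10 / 2^10 = 10 / 1024 = 0.00976562 V = 9.766 mV.

9.766 mV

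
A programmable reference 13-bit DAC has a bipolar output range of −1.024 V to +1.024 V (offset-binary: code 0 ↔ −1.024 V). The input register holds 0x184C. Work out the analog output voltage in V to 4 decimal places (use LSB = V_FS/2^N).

LSB = 2.048 V / 2^13 = 250.00 µV.
Code 0x184C = 6220 decimal.
V_out = (−1.024) + 6220 × 0.00025 V = 0.531 V.

0.5310 V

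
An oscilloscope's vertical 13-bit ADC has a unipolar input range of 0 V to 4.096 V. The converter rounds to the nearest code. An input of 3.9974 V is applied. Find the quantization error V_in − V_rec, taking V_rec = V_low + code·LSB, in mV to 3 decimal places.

-0.100 mV

Step size: 4.096 V ÷ 2^13 = 0.500 mV.
Scaled input = 7994.8000 LSBs, so code = 7995.
Code 7995 maps back to 0 + 7995×0.0005 V = 3.9975 V.
V_in − V_rec = -0.0001 V = -0.100 mV.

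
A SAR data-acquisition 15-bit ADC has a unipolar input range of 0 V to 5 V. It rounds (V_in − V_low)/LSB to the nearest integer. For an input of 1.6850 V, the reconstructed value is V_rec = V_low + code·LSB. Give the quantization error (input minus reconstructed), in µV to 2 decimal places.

LSB = 5/2^15 = 152.59 µV.
(V_in − V_low)/LSB = (1.6850 − 0)/0.000152588 = 11042.8160 → code 11043 (round).
V_rec = 0 + 11043·0.000152588 = 1.6850281 V.
Difference: -2.80762e-05 V → -28.08 µV.

-28.08 µV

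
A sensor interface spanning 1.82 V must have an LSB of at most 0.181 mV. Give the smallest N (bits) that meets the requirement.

Number of steps required ≥ 1.82 V / 0.181 mV = 10055.25.
Need 2^N ≥ 10055.25; 2^13 = 8192, 2^14 = 16384.
Minimum N = 14.

14 bits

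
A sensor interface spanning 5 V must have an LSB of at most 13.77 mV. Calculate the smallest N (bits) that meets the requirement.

Number of steps required ≥ 5 V / 13.77 mV = 363.11.
Need 2^N ≥ 363.11; 2^8 = 256, 2^9 = 512.
Minimum N = 9.

9 bits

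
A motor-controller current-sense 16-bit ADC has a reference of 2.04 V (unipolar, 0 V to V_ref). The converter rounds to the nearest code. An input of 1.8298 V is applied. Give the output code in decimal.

code 58783

LSB = 2.04 V / 65536 = 31.13 µV.
(1.8298 − 0) / 3.11279e-05 = 58783.222 LSBs.
Round → code 58783.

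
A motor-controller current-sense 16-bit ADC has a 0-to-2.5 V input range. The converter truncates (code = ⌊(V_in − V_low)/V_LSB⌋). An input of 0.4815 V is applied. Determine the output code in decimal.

With 65536 levels over 2.5 V, one step is 38.15 µV.
Input sits at 12622.234 steps above V_low.
So the output code is 12622.

code 12622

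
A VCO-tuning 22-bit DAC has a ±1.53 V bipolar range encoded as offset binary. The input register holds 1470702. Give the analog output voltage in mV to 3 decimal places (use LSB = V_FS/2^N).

LSB = 3.06 V / 2^22 = 0.73 µV.
V_out = (−1.53) + 1470702 × 7.29561e-07 V = -0.457033 V.
= -457.033 mV.

-457.033 mV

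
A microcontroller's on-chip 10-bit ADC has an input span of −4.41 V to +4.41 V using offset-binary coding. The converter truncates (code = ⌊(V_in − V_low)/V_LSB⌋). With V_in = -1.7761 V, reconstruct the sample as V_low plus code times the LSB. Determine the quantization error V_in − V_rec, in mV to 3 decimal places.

One LSB is 8.82 V / 1024 = 8.613 mV.
(V_in − V_low)/LSB = (-1.7761 − (−4.41))/0.00861328 = 305.7952 → code 305 (floor).
Reconstructed: -1.7829492 V.
V_in − V_rec = 0.00684922 V = 6.849 mV.

6.849 mV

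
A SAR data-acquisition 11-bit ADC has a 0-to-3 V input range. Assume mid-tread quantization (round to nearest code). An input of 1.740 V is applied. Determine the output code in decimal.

With 2048 levels over 3 V, one step is 1.465 mV.
(V_in − V_low)/LSB = (1.740 − 0) / 0.00146484 = 1187.840.
round(1187.840) = 1188.

code 1188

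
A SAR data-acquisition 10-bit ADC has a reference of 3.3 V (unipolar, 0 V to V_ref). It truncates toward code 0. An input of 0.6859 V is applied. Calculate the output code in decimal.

With 1024 levels over 3.3 V, one step is 3.223 mV.
(0.6859 − 0) / 0.00322266 = 212.837 LSBs.
⌊·⌋(212.837) = 212.

code 212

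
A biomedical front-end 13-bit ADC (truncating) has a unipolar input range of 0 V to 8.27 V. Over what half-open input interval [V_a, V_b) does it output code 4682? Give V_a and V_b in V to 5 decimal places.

[4.72658 V, 4.72759 V)

LSB = 8.27/2^13 = 1.010 mV.
V_a = V_low + 4682·LSB = 4.72658 V; V_b = V_low + 4683·LSB = 4.72759 V.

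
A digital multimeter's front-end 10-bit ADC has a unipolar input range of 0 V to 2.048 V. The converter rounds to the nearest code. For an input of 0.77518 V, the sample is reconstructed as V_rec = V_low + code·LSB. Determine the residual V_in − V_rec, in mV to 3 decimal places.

LSB = 2.048/2^10 = 2.000 mV.
(V_in − V_low)/LSB = (0.77518 − 0)/0.002 = 387.5900 → code 388 (round).
V_rec = 0 + 388·0.002 = 0.776 V.
V_in − V_rec = -0.00082 V = -0.820 mV.

-0.820 mV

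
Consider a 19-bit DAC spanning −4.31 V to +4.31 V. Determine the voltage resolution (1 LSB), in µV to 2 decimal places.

16.44 µV

Full-scale span = 8.62 V.
LSB = 8.62 / 2^19 = 8.62 / 524288 = 1.64413e-05 V = 16.44 µV.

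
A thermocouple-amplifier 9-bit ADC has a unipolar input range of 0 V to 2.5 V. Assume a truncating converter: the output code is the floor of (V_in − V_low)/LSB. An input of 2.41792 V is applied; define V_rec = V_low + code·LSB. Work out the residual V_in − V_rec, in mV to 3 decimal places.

0.928 mV

LSB = 2.5/2^9 = 4.883 mV.
Scaled input = 495.1900 LSBs, so code = 495.
Reconstructed: 2.4169922 V.
V_in − V_rec = 0.000927813 V = 0.928 mV.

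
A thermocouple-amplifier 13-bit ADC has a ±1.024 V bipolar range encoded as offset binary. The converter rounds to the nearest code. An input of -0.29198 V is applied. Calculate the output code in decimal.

code 2928

LSB = 2.048 V / 8192 = 250.00 µV.
(V_in − V_low)/LSB = (-0.29198 − (−1.024)) / 0.00025 = 2928.080.
Round → code 2928.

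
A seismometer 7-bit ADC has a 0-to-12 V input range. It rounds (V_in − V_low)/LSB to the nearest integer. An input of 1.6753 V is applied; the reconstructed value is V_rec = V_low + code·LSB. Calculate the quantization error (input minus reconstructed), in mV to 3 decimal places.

LSB = 12/2^7 = 93.750 mV.
(V_in − V_low)/LSB = (1.6753 − 0)/0.09375 = 17.8699 → code 18 (round).
Code 18 maps back to 0 + 18×0.09375 V = 1.6875 V.
Difference: -0.0122 V → -12.200 mV.

-12.200 mV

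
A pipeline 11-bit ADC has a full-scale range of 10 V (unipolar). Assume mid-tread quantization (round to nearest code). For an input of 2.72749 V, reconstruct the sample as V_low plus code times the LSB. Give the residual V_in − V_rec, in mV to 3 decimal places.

-2.002 mV

LSB = 10/2^11 = 4.883 mV.
Scaled input = 558.5900 LSBs, so code = 559.
Code 559 maps back to 0 + 559×0.00488281 V = 2.7294922 V.
Error = 2.72749 − 2.7294922 = -0.00200219 V = -2.002 mV.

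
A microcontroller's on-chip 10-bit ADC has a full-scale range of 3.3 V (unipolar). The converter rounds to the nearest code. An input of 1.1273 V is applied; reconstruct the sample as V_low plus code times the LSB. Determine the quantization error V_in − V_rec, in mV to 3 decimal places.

-0.630 mV

One LSB is 3.3 V / 1024 = 3.223 mV.
Scaled input = 349.8046 LSBs, so code = 350.
Code 350 maps back to 0 + 350×0.00322266 V = 1.1279297 V.
Error = 1.1273 − 1.1279297 = -0.000629688 V = -0.630 mV.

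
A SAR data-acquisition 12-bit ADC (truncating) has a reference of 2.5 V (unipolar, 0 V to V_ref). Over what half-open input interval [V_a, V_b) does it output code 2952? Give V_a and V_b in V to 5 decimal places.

LSB = 2.5/2^12 = 0.610 mV.
V_a = V_low + 2952·LSB = 1.80176 V; V_b = V_low + 2953·LSB = 1.80237 V.

[1.80176 V, 1.80237 V)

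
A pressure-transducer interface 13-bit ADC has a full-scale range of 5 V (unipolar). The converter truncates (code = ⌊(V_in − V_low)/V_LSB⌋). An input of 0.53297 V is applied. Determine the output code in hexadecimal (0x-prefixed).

code 0x369 (decimal 873)

LSB = 5 V / 8192 = 0.610 mV.
(0.53297 − 0) / 0.000610352 = 873.218 LSBs.
So the output code is 873.
In hexadecimal (0x-prefixed): 0x369.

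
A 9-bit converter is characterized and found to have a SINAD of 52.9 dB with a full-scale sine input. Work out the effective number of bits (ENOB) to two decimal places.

8.50 bits

ENOB = (SINAD − 1.76) / 6.02 = (52.9 − 1.76)/6.02 = 8.495.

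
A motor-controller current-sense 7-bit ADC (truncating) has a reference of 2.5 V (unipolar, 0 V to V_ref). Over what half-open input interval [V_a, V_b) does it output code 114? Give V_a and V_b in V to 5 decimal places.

LSB = 2.5/2^7 = 19.531 mV.
V_a = V_low + 114·LSB = 2.22656 V; V_b = V_low + 115·LSB = 2.24609 V.

[2.22656 V, 2.24609 V)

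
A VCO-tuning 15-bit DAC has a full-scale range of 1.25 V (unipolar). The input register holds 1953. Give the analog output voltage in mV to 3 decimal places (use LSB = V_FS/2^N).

LSB = 1.25 V / 2^15 = 38.15 µV.
V_out = 0 + 1953 × 3.8147e-05 V = 0.074501 V.
= 74.501 mV.

74.501 mV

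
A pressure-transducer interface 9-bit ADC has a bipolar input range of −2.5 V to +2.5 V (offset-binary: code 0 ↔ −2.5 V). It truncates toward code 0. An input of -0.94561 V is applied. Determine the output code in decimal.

code 159

Full-scale span = 5 V; LSB = 5/2^9 = 9.766 mV.
Input sits at 159.170 steps above V_low.
Floor → code 159.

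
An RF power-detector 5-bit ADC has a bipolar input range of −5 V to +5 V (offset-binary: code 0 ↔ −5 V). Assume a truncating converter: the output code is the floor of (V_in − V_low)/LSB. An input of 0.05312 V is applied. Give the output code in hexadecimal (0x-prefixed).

code 0x10 (decimal 16)

Full-scale span = 10 V; LSB = 10/2^5 = 312.500 mV.
(0.05312 − (−5)) / 0.3125 = 16.170 LSBs.
So the output code is 16.
In hexadecimal (0x-prefixed): 0x10.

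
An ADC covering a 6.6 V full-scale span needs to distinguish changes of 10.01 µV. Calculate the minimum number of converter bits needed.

20 bits

Number of steps required ≥ 6.6 V / 10.01 µV = 659340.66.
Need 2^N ≥ 659340.66; 2^19 = 524288, 2^20 = 1048576.
Minimum N = 20.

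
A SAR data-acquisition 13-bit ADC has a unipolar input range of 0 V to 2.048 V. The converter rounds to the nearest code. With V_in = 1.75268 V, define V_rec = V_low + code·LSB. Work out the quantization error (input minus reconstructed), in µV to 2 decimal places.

LSB = 2.048/2^13 = 250.00 µV.
(1.75268 − 0)/0.00025 = 7010.7200; round gives code 7011.
Reconstructed: 1.75275 V.
V_in − V_rec = -7e-05 V = -70.00 µV.

-70.00 µV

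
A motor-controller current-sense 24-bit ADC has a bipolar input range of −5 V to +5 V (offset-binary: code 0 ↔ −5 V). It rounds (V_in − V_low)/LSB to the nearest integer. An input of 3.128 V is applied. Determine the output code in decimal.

code 13636521

With 16777216 levels over 10 V, one step is 0.60 µV.
(V_in − V_low)/LSB = (3.128 − (−5)) / 5.96046e-07 = 13636521.165.
round(13636521.165) = 13636521.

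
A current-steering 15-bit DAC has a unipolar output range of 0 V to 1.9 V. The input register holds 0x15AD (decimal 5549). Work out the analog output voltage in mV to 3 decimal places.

LSB = 1.9 V / 2^15 = 57.98 µV.
Code 0x15AD = 5549 decimal.
V_out = 0 + 5549 × 5.79834e-05 V = 0.32175 V.
= 321.750 mV.

321.750 mV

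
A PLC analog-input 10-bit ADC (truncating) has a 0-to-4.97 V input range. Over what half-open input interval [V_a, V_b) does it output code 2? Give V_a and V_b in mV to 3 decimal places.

LSB = 4.97/2^10 = 4.854 mV.
V_a = V_low + 2·LSB = 0.00970703 V; V_b = V_low + 3·LSB = 0.0145605 V.

[9.707 mV, 14.561 mV)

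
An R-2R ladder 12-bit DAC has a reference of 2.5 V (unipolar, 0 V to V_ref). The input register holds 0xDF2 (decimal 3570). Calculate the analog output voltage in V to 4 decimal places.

LSB = 2.5 V / 2^12 = 0.610 mV.
Code 0xDF2 = 3570 decimal.
V_out = 0 + 3570 × 0.000610352 V = 2.17896 V.

2.1790 V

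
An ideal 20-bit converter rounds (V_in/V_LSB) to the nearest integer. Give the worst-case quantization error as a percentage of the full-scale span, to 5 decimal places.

Rounding → worst-case error = ½ LSB = V_FS/2^21, so 100/2097152 = 4.76837e-05 % of full scale.

0.00005 %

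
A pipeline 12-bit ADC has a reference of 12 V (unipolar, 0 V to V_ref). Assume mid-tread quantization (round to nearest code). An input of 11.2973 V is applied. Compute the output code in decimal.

With 4096 levels over 12 V, one step is 2.930 mV.
Input sits at 3856.145 steps above V_low.
round(3856.145) = 3856.

code 3856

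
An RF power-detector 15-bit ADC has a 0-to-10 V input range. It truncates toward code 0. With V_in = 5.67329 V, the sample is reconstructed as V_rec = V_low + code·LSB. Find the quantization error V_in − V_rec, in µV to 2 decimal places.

LSB = 10/2^15 = 305.18 µV.
Scaled input = 18590.2367 LSBs, so code = 18590.
V_rec = 0 + 18590·0.000305176 = 5.6732178 V.
Difference: 7.22266e-05 V → 72.23 µV.

72.23 µV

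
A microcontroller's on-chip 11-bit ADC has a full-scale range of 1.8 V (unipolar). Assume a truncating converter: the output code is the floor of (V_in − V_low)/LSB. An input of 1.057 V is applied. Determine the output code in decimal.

Full-scale span = 1.8 V; LSB = 1.8/2^11 = 0.879 mV.
(V_in − V_low)/LSB = (1.057 − 0) / 0.000878906 = 1202.631.
Floor → code 1202.

code 1202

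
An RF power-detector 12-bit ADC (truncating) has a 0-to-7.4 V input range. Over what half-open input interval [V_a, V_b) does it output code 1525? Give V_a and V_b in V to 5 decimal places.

[2.75513 V, 2.75693 V)

LSB = 7.4/2^12 = 1.807 mV.
V_a = V_low + 1525·LSB = 2.75513 V; V_b = V_low + 1526·LSB = 2.75693 V.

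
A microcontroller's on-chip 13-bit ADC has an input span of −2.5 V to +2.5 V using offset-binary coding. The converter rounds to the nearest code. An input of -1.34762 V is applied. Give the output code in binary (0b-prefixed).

code 0b11101100000 (decimal 1888)

LSB = 5 V / 8192 = 0.610 mV.
(-1.34762 − (−2.5)) / 0.000610352 = 1888.059 LSBs.
So the output code is 1888.
In binary (0b-prefixed): 0b11101100000.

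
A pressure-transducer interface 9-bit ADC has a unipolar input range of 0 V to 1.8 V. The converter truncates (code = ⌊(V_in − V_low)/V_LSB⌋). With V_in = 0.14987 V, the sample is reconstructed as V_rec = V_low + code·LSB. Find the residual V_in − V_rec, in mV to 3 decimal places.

2.214 mV

One LSB is 1.8 V / 512 = 3.516 mV.
(V_in − V_low)/LSB = (0.14987 − 0)/0.00351563 = 42.6297 → code 42 (floor).
Reconstructed: 0.14765625 V.
V_in − V_rec = 0.00221375 V = 2.214 mV.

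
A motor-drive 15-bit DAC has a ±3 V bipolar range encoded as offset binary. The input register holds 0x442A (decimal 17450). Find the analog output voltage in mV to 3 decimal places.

LSB = 6 V / 2^15 = 183.11 µV.
Code 0x442A = 17450 decimal.
V_out = (−3) + 17450 × 0.000183105 V = 0.19519 V.
= 195.190 mV.

195.190 mV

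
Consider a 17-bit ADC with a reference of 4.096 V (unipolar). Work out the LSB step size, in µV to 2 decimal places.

31.25 µV

Full-scale span = 4.096 V.
LSB = 4.096 / 2^17 = 4.096 / 131072 = 3.125e-05 V = 31.25 µV.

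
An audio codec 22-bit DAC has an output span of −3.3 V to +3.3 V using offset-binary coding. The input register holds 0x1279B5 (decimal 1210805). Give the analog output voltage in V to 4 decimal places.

LSB = 6.6 V / 2^22 = 1.57 µV.
Code 0x1279B5 = 1210805 decimal.
V_out = (−3.3) + 1210805 × 1.57356e-06 V = -1.39472 V.

-1.3947 V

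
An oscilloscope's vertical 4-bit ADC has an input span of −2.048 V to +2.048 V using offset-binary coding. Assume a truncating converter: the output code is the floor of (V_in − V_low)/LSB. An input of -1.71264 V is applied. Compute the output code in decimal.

LSB = 4.096 V / 16 = 256.000 mV.
(-1.71264 − (−2.048)) / 0.256 = 1.310 LSBs.
So the output code is 1.

code 1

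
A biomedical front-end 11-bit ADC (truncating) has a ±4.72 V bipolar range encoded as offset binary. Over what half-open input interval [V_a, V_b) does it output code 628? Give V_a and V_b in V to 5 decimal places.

[-1.82531 V, -1.82070 V)

LSB = 9.44/2^11 = 4.609 mV.
V_a = V_low + 628·LSB = -1.82531 V; V_b = V_low + 629·LSB = -1.8207 V.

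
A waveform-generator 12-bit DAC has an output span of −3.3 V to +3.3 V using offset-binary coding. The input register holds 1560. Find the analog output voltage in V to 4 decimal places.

-0.7863 V

LSB = 6.6 V / 2^12 = 1.611 mV.
V_out = (−3.3) + 1560 × 0.00161133 V = -0.786328 V.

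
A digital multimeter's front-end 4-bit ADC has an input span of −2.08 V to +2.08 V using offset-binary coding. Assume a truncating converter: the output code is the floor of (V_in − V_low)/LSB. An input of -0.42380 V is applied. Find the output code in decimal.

With 16 levels over 4.16 V, one step is 260.000 mV.
(V_in − V_low)/LSB = (-0.42380 − (−2.08)) / 0.26 = 6.370.
⌊·⌋(6.370) = 6.

code 6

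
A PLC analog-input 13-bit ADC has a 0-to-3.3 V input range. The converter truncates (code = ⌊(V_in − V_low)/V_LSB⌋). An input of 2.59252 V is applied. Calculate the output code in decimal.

code 6435

LSB = 3.3 V / 8192 = 402.83 µV.
(V_in − V_low)/LSB = (2.59252 − 0) / 0.000402832 = 6435.734.
So the output code is 6435.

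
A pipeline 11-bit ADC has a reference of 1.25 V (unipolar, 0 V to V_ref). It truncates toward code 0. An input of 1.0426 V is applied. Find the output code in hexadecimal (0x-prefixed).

Full-scale span = 1.25 V; LSB = 1.25/2^11 = 0.610 mV.
(1.0426 − 0) / 0.000610352 = 1708.196 LSBs.
⌊·⌋(1708.196) = 1708.
In hexadecimal (0x-prefixed): 0x6AC.

code 0x6AC (decimal 1708)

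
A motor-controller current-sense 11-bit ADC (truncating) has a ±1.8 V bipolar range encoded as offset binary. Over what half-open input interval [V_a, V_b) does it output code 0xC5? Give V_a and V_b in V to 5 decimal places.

[-1.45371 V, -1.45195 V)

LSB = 3.6/2^11 = 1.758 mV.
Code 0xC5 = 197 decimal.
V_a = V_low + 197·LSB = -1.45371 V; V_b = V_low + 198·LSB = -1.45195 V.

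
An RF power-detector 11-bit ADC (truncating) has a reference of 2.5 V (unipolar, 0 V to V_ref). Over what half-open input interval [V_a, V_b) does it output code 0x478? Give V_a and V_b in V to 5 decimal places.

LSB = 2.5/2^11 = 1.221 mV.
Code 0x478 = 1144 decimal.
V_a = V_low + 1144·LSB = 1.39648 V; V_b = V_low + 1145·LSB = 1.39771 V.

[1.39648 V, 1.39771 V)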